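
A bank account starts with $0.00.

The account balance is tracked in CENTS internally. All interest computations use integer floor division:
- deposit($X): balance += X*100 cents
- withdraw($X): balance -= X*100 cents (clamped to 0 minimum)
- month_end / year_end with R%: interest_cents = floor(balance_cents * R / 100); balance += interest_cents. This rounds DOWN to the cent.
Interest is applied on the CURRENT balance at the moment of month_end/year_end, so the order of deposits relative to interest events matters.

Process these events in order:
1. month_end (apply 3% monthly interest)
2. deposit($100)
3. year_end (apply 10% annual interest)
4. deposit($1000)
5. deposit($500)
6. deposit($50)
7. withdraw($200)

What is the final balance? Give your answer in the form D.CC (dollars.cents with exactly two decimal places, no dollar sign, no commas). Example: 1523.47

After 1 (month_end (apply 3% monthly interest)): balance=$0.00 total_interest=$0.00
After 2 (deposit($100)): balance=$100.00 total_interest=$0.00
After 3 (year_end (apply 10% annual interest)): balance=$110.00 total_interest=$10.00
After 4 (deposit($1000)): balance=$1110.00 total_interest=$10.00
After 5 (deposit($500)): balance=$1610.00 total_interest=$10.00
After 6 (deposit($50)): balance=$1660.00 total_interest=$10.00
After 7 (withdraw($200)): balance=$1460.00 total_interest=$10.00

Answer: 1460.00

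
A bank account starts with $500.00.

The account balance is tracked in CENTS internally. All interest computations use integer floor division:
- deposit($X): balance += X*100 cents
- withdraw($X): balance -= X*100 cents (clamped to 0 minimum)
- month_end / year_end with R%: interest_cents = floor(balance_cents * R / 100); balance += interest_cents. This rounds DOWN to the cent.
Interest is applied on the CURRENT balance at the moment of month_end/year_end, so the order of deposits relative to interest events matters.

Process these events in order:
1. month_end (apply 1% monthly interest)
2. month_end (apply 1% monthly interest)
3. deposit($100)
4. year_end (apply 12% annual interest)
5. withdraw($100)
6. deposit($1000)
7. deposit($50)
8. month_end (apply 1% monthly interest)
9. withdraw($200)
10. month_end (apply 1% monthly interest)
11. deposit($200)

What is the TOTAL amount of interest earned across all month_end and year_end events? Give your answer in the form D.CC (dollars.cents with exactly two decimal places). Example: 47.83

After 1 (month_end (apply 1% monthly interest)): balance=$505.00 total_interest=$5.00
After 2 (month_end (apply 1% monthly interest)): balance=$510.05 total_interest=$10.05
After 3 (deposit($100)): balance=$610.05 total_interest=$10.05
After 4 (year_end (apply 12% annual interest)): balance=$683.25 total_interest=$83.25
After 5 (withdraw($100)): balance=$583.25 total_interest=$83.25
After 6 (deposit($1000)): balance=$1583.25 total_interest=$83.25
After 7 (deposit($50)): balance=$1633.25 total_interest=$83.25
After 8 (month_end (apply 1% monthly interest)): balance=$1649.58 total_interest=$99.58
After 9 (withdraw($200)): balance=$1449.58 total_interest=$99.58
After 10 (month_end (apply 1% monthly interest)): balance=$1464.07 total_interest=$114.07
After 11 (deposit($200)): balance=$1664.07 total_interest=$114.07

Answer: 114.07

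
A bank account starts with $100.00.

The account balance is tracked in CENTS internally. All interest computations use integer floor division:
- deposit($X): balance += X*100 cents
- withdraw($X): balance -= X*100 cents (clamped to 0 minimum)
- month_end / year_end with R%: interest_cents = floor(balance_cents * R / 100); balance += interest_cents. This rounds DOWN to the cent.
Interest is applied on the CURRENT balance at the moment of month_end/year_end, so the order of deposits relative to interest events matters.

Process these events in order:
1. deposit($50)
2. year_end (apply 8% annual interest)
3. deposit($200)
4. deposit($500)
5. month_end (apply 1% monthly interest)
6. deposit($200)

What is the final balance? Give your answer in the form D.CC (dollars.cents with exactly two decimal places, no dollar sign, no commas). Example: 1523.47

Answer: 1070.62

Derivation:
After 1 (deposit($50)): balance=$150.00 total_interest=$0.00
After 2 (year_end (apply 8% annual interest)): balance=$162.00 total_interest=$12.00
After 3 (deposit($200)): balance=$362.00 total_interest=$12.00
After 4 (deposit($500)): balance=$862.00 total_interest=$12.00
After 5 (month_end (apply 1% monthly interest)): balance=$870.62 total_interest=$20.62
After 6 (deposit($200)): balance=$1070.62 total_interest=$20.62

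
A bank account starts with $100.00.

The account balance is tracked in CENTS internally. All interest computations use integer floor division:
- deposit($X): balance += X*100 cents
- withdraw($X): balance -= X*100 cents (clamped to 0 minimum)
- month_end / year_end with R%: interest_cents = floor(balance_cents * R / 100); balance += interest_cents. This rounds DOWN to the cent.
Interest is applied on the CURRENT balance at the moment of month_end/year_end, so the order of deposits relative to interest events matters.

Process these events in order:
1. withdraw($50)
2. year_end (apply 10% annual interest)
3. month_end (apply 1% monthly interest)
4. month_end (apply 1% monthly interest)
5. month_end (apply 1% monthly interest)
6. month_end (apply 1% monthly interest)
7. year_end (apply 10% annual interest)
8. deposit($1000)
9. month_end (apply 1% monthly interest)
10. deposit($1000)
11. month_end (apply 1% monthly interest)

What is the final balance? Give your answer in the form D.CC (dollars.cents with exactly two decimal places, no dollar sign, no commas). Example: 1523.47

Answer: 2094.29

Derivation:
After 1 (withdraw($50)): balance=$50.00 total_interest=$0.00
After 2 (year_end (apply 10% annual interest)): balance=$55.00 total_interest=$5.00
After 3 (month_end (apply 1% monthly interest)): balance=$55.55 total_interest=$5.55
After 4 (month_end (apply 1% monthly interest)): balance=$56.10 total_interest=$6.10
After 5 (month_end (apply 1% monthly interest)): balance=$56.66 total_interest=$6.66
After 6 (month_end (apply 1% monthly interest)): balance=$57.22 total_interest=$7.22
After 7 (year_end (apply 10% annual interest)): balance=$62.94 total_interest=$12.94
After 8 (deposit($1000)): balance=$1062.94 total_interest=$12.94
After 9 (month_end (apply 1% monthly interest)): balance=$1073.56 total_interest=$23.56
After 10 (deposit($1000)): balance=$2073.56 total_interest=$23.56
After 11 (month_end (apply 1% monthly interest)): balance=$2094.29 total_interest=$44.29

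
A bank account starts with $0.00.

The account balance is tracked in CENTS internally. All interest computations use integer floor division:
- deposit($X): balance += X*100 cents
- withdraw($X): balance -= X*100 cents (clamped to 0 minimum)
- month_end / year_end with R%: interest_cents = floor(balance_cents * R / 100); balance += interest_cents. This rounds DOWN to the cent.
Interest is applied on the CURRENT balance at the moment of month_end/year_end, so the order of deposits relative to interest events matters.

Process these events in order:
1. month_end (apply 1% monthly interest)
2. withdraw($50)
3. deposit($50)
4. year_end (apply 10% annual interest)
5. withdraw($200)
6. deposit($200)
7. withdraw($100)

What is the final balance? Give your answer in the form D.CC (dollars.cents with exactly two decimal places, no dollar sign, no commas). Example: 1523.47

Answer: 100.00

Derivation:
After 1 (month_end (apply 1% monthly interest)): balance=$0.00 total_interest=$0.00
After 2 (withdraw($50)): balance=$0.00 total_interest=$0.00
After 3 (deposit($50)): balance=$50.00 total_interest=$0.00
After 4 (year_end (apply 10% annual interest)): balance=$55.00 total_interest=$5.00
After 5 (withdraw($200)): balance=$0.00 total_interest=$5.00
After 6 (deposit($200)): balance=$200.00 total_interest=$5.00
After 7 (withdraw($100)): balance=$100.00 total_interest=$5.00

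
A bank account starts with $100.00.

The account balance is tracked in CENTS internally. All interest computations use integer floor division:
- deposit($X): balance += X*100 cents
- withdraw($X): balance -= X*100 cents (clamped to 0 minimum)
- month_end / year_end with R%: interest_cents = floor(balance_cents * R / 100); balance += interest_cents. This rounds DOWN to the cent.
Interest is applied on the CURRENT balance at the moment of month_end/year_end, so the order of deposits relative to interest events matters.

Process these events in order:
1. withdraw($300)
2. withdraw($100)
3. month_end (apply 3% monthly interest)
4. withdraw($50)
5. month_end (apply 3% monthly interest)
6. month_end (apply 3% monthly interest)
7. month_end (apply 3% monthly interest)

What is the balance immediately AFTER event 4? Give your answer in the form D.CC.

Answer: 0.00

Derivation:
After 1 (withdraw($300)): balance=$0.00 total_interest=$0.00
After 2 (withdraw($100)): balance=$0.00 total_interest=$0.00
After 3 (month_end (apply 3% monthly interest)): balance=$0.00 total_interest=$0.00
After 4 (withdraw($50)): balance=$0.00 total_interest=$0.00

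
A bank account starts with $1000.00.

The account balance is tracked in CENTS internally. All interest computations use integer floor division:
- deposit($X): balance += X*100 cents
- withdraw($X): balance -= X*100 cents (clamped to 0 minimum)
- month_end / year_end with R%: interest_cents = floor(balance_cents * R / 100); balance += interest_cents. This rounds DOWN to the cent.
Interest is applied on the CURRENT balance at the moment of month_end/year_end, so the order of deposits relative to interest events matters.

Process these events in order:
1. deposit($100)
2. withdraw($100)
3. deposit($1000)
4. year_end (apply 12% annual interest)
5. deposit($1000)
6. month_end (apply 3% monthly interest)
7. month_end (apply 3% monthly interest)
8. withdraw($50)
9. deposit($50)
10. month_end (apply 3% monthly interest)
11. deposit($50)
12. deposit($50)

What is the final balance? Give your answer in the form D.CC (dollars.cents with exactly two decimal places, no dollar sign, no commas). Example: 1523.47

After 1 (deposit($100)): balance=$1100.00 total_interest=$0.00
After 2 (withdraw($100)): balance=$1000.00 total_interest=$0.00
After 3 (deposit($1000)): balance=$2000.00 total_interest=$0.00
After 4 (year_end (apply 12% annual interest)): balance=$2240.00 total_interest=$240.00
After 5 (deposit($1000)): balance=$3240.00 total_interest=$240.00
After 6 (month_end (apply 3% monthly interest)): balance=$3337.20 total_interest=$337.20
After 7 (month_end (apply 3% monthly interest)): balance=$3437.31 total_interest=$437.31
After 8 (withdraw($50)): balance=$3387.31 total_interest=$437.31
After 9 (deposit($50)): balance=$3437.31 total_interest=$437.31
After 10 (month_end (apply 3% monthly interest)): balance=$3540.42 total_interest=$540.42
After 11 (deposit($50)): balance=$3590.42 total_interest=$540.42
After 12 (deposit($50)): balance=$3640.42 total_interest=$540.42

Answer: 3640.42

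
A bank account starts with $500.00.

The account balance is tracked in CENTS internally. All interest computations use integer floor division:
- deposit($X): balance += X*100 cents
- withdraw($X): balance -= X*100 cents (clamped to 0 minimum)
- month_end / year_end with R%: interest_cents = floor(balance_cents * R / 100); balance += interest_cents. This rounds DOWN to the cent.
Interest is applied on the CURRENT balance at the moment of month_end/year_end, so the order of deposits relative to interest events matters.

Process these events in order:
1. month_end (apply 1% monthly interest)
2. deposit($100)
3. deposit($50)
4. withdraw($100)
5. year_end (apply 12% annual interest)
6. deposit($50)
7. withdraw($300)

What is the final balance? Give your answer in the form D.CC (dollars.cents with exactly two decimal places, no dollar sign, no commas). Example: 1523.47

After 1 (month_end (apply 1% monthly interest)): balance=$505.00 total_interest=$5.00
After 2 (deposit($100)): balance=$605.00 total_interest=$5.00
After 3 (deposit($50)): balance=$655.00 total_interest=$5.00
After 4 (withdraw($100)): balance=$555.00 total_interest=$5.00
After 5 (year_end (apply 12% annual interest)): balance=$621.60 total_interest=$71.60
After 6 (deposit($50)): balance=$671.60 total_interest=$71.60
After 7 (withdraw($300)): balance=$371.60 total_interest=$71.60

Answer: 371.60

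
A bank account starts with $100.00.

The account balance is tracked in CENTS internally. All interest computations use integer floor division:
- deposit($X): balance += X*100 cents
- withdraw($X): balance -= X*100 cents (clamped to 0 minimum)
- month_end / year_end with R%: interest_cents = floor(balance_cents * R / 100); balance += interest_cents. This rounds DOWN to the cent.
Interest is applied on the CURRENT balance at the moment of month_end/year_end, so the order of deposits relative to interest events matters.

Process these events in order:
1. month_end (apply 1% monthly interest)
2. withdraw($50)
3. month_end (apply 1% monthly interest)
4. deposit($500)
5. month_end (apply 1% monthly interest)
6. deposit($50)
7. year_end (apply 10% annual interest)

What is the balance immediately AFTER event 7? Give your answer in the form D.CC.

After 1 (month_end (apply 1% monthly interest)): balance=$101.00 total_interest=$1.00
After 2 (withdraw($50)): balance=$51.00 total_interest=$1.00
After 3 (month_end (apply 1% monthly interest)): balance=$51.51 total_interest=$1.51
After 4 (deposit($500)): balance=$551.51 total_interest=$1.51
After 5 (month_end (apply 1% monthly interest)): balance=$557.02 total_interest=$7.02
After 6 (deposit($50)): balance=$607.02 total_interest=$7.02
After 7 (year_end (apply 10% annual interest)): balance=$667.72 total_interest=$67.72

Answer: 667.72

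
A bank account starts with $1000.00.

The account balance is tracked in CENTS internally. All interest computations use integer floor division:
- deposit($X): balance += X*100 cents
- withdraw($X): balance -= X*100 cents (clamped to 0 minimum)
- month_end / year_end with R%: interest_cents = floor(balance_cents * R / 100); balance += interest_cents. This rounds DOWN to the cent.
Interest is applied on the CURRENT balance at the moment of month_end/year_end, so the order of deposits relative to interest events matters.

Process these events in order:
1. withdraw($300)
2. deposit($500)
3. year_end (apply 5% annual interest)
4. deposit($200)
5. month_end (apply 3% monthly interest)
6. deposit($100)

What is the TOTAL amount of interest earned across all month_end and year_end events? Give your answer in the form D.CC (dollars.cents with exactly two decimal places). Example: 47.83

Answer: 103.80

Derivation:
After 1 (withdraw($300)): balance=$700.00 total_interest=$0.00
After 2 (deposit($500)): balance=$1200.00 total_interest=$0.00
After 3 (year_end (apply 5% annual interest)): balance=$1260.00 total_interest=$60.00
After 4 (deposit($200)): balance=$1460.00 total_interest=$60.00
After 5 (month_end (apply 3% monthly interest)): balance=$1503.80 total_interest=$103.80
After 6 (deposit($100)): balance=$1603.80 total_interest=$103.80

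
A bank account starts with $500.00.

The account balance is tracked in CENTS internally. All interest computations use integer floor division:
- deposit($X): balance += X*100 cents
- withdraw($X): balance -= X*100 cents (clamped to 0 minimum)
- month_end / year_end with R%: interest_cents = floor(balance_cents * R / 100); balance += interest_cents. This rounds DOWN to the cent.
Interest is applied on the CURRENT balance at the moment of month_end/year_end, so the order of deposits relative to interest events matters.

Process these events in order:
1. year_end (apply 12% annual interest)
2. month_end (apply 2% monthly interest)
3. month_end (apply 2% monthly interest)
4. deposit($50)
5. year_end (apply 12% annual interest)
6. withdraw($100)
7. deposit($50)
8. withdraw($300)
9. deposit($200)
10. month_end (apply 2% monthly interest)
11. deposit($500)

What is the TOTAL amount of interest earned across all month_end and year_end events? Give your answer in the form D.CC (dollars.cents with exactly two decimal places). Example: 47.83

Answer: 169.70

Derivation:
After 1 (year_end (apply 12% annual interest)): balance=$560.00 total_interest=$60.00
After 2 (month_end (apply 2% monthly interest)): balance=$571.20 total_interest=$71.20
After 3 (month_end (apply 2% monthly interest)): balance=$582.62 total_interest=$82.62
After 4 (deposit($50)): balance=$632.62 total_interest=$82.62
After 5 (year_end (apply 12% annual interest)): balance=$708.53 total_interest=$158.53
After 6 (withdraw($100)): balance=$608.53 total_interest=$158.53
After 7 (deposit($50)): balance=$658.53 total_interest=$158.53
After 8 (withdraw($300)): balance=$358.53 total_interest=$158.53
After 9 (deposit($200)): balance=$558.53 total_interest=$158.53
After 10 (month_end (apply 2% monthly interest)): balance=$569.70 total_interest=$169.70
After 11 (deposit($500)): balance=$1069.70 total_interest=$169.70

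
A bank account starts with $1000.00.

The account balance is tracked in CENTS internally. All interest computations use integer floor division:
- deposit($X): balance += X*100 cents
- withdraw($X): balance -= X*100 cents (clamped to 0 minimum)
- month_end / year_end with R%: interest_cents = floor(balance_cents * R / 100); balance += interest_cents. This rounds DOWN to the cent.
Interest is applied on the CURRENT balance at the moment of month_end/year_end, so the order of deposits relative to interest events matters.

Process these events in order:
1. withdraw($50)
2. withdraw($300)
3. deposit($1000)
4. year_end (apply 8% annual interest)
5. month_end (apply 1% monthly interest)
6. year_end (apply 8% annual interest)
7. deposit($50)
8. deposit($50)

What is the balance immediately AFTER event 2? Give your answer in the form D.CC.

After 1 (withdraw($50)): balance=$950.00 total_interest=$0.00
After 2 (withdraw($300)): balance=$650.00 total_interest=$0.00

Answer: 650.00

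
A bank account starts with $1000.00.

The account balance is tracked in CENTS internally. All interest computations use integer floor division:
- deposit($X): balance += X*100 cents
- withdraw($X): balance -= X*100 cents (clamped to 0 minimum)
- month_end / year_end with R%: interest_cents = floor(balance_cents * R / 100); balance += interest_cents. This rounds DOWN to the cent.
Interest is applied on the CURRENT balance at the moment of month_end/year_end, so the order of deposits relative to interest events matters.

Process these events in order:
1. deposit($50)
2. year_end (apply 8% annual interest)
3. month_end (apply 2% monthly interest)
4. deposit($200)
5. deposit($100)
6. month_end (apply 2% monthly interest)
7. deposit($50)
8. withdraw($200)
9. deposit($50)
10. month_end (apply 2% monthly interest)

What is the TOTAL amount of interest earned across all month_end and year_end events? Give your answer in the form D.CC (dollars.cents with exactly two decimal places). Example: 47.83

After 1 (deposit($50)): balance=$1050.00 total_interest=$0.00
After 2 (year_end (apply 8% annual interest)): balance=$1134.00 total_interest=$84.00
After 3 (month_end (apply 2% monthly interest)): balance=$1156.68 total_interest=$106.68
After 4 (deposit($200)): balance=$1356.68 total_interest=$106.68
After 5 (deposit($100)): balance=$1456.68 total_interest=$106.68
After 6 (month_end (apply 2% monthly interest)): balance=$1485.81 total_interest=$135.81
After 7 (deposit($50)): balance=$1535.81 total_interest=$135.81
After 8 (withdraw($200)): balance=$1335.81 total_interest=$135.81
After 9 (deposit($50)): balance=$1385.81 total_interest=$135.81
After 10 (month_end (apply 2% monthly interest)): balance=$1413.52 total_interest=$163.52

Answer: 163.52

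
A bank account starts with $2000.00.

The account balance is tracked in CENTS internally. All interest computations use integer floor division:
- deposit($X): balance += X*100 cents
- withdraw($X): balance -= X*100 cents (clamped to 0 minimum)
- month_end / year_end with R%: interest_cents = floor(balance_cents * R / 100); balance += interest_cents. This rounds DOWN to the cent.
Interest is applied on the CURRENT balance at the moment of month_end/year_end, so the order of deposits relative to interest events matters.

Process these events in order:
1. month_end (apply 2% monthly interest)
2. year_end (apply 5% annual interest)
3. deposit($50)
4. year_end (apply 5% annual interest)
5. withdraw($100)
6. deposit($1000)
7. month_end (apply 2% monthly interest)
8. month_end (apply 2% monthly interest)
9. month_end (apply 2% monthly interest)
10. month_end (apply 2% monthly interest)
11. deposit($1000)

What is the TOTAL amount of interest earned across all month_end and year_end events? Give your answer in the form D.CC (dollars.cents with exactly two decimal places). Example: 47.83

Answer: 515.50

Derivation:
After 1 (month_end (apply 2% monthly interest)): balance=$2040.00 total_interest=$40.00
After 2 (year_end (apply 5% annual interest)): balance=$2142.00 total_interest=$142.00
After 3 (deposit($50)): balance=$2192.00 total_interest=$142.00
After 4 (year_end (apply 5% annual interest)): balance=$2301.60 total_interest=$251.60
After 5 (withdraw($100)): balance=$2201.60 total_interest=$251.60
After 6 (deposit($1000)): balance=$3201.60 total_interest=$251.60
After 7 (month_end (apply 2% monthly interest)): balance=$3265.63 total_interest=$315.63
After 8 (month_end (apply 2% monthly interest)): balance=$3330.94 total_interest=$380.94
After 9 (month_end (apply 2% monthly interest)): balance=$3397.55 total_interest=$447.55
After 10 (month_end (apply 2% monthly interest)): balance=$3465.50 total_interest=$515.50
After 11 (deposit($1000)): balance=$4465.50 total_interest=$515.50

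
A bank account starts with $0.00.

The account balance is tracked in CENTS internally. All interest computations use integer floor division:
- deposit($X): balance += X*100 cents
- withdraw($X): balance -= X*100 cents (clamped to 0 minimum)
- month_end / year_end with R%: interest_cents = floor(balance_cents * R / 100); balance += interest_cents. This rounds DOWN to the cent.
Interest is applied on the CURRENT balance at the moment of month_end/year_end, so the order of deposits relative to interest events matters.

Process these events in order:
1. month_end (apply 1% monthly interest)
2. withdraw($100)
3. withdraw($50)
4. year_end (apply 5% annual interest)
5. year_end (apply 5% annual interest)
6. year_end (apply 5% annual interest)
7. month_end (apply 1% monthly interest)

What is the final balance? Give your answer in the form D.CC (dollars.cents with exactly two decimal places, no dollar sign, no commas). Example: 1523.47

Answer: 0.00

Derivation:
After 1 (month_end (apply 1% monthly interest)): balance=$0.00 total_interest=$0.00
After 2 (withdraw($100)): balance=$0.00 total_interest=$0.00
After 3 (withdraw($50)): balance=$0.00 total_interest=$0.00
After 4 (year_end (apply 5% annual interest)): balance=$0.00 total_interest=$0.00
After 5 (year_end (apply 5% annual interest)): balance=$0.00 total_interest=$0.00
After 6 (year_end (apply 5% annual interest)): balance=$0.00 total_interest=$0.00
After 7 (month_end (apply 1% monthly interest)): balance=$0.00 total_interest=$0.00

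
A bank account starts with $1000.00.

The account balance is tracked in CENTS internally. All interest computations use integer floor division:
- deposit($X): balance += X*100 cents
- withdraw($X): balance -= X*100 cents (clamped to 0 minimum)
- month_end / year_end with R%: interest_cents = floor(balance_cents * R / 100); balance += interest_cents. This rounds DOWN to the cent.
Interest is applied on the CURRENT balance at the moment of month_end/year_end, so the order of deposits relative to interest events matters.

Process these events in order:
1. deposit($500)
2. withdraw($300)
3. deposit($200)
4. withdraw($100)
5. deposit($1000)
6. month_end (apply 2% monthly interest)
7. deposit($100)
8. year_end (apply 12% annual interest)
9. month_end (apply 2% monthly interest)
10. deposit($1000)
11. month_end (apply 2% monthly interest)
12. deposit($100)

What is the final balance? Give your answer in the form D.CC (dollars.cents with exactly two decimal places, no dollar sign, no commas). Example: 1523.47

Answer: 3970.19

Derivation:
After 1 (deposit($500)): balance=$1500.00 total_interest=$0.00
After 2 (withdraw($300)): balance=$1200.00 total_interest=$0.00
After 3 (deposit($200)): balance=$1400.00 total_interest=$0.00
After 4 (withdraw($100)): balance=$1300.00 total_interest=$0.00
After 5 (deposit($1000)): balance=$2300.00 total_interest=$0.00
After 6 (month_end (apply 2% monthly interest)): balance=$2346.00 total_interest=$46.00
After 7 (deposit($100)): balance=$2446.00 total_interest=$46.00
After 8 (year_end (apply 12% annual interest)): balance=$2739.52 total_interest=$339.52
After 9 (month_end (apply 2% monthly interest)): balance=$2794.31 total_interest=$394.31
After 10 (deposit($1000)): balance=$3794.31 total_interest=$394.31
After 11 (month_end (apply 2% monthly interest)): balance=$3870.19 total_interest=$470.19
After 12 (deposit($100)): balance=$3970.19 total_interest=$470.19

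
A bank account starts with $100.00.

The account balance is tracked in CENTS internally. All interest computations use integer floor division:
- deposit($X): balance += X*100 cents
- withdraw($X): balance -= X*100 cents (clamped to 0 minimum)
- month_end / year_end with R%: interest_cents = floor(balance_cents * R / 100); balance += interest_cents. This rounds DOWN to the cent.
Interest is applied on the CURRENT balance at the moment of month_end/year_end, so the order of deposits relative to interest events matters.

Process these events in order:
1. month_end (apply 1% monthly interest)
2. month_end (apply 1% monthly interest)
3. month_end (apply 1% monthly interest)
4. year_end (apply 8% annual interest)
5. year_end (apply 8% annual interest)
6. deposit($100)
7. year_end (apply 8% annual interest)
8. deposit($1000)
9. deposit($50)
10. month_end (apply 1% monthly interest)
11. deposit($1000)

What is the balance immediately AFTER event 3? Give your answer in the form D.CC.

After 1 (month_end (apply 1% monthly interest)): balance=$101.00 total_interest=$1.00
After 2 (month_end (apply 1% monthly interest)): balance=$102.01 total_interest=$2.01
After 3 (month_end (apply 1% monthly interest)): balance=$103.03 total_interest=$3.03

Answer: 103.03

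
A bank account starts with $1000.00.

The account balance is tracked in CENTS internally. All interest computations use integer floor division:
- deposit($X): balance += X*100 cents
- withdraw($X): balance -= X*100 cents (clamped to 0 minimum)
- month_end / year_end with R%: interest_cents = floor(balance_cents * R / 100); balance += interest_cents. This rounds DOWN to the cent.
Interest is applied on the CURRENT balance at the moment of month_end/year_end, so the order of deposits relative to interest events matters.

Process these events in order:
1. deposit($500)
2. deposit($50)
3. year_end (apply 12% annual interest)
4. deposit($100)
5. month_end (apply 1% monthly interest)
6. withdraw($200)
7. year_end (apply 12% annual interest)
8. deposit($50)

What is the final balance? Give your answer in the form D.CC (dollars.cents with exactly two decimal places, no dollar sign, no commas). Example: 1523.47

Answer: 1902.88

Derivation:
After 1 (deposit($500)): balance=$1500.00 total_interest=$0.00
After 2 (deposit($50)): balance=$1550.00 total_interest=$0.00
After 3 (year_end (apply 12% annual interest)): balance=$1736.00 total_interest=$186.00
After 4 (deposit($100)): balance=$1836.00 total_interest=$186.00
After 5 (month_end (apply 1% monthly interest)): balance=$1854.36 total_interest=$204.36
After 6 (withdraw($200)): balance=$1654.36 total_interest=$204.36
After 7 (year_end (apply 12% annual interest)): balance=$1852.88 total_interest=$402.88
After 8 (deposit($50)): balance=$1902.88 total_interest=$402.88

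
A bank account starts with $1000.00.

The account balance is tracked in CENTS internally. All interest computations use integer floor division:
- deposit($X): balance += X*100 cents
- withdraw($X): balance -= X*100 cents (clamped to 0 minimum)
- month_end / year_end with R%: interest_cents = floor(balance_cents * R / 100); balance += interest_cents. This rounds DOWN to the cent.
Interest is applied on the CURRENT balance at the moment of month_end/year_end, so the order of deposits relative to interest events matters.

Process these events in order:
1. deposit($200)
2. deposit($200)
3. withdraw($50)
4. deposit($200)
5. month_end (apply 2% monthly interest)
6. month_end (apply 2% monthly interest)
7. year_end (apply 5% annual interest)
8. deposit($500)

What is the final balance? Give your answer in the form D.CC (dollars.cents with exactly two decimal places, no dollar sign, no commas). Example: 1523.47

After 1 (deposit($200)): balance=$1200.00 total_interest=$0.00
After 2 (deposit($200)): balance=$1400.00 total_interest=$0.00
After 3 (withdraw($50)): balance=$1350.00 total_interest=$0.00
After 4 (deposit($200)): balance=$1550.00 total_interest=$0.00
After 5 (month_end (apply 2% monthly interest)): balance=$1581.00 total_interest=$31.00
After 6 (month_end (apply 2% monthly interest)): balance=$1612.62 total_interest=$62.62
After 7 (year_end (apply 5% annual interest)): balance=$1693.25 total_interest=$143.25
After 8 (deposit($500)): balance=$2193.25 total_interest=$143.25

Answer: 2193.25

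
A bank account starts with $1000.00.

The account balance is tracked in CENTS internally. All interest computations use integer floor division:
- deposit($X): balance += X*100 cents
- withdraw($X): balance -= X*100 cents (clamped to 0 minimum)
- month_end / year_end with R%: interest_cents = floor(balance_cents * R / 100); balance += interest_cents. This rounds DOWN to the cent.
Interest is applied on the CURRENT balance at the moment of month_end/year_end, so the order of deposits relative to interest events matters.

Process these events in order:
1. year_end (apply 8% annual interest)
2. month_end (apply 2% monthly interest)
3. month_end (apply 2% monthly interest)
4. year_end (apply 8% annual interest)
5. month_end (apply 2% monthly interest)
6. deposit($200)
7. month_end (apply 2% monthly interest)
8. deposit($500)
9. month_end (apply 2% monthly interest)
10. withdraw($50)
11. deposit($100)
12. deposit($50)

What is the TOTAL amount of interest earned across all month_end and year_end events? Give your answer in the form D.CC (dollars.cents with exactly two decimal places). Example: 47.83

Answer: 305.87

Derivation:
After 1 (year_end (apply 8% annual interest)): balance=$1080.00 total_interest=$80.00
After 2 (month_end (apply 2% monthly interest)): balance=$1101.60 total_interest=$101.60
After 3 (month_end (apply 2% monthly interest)): balance=$1123.63 total_interest=$123.63
After 4 (year_end (apply 8% annual interest)): balance=$1213.52 total_interest=$213.52
After 5 (month_end (apply 2% monthly interest)): balance=$1237.79 total_interest=$237.79
After 6 (deposit($200)): balance=$1437.79 total_interest=$237.79
After 7 (month_end (apply 2% monthly interest)): balance=$1466.54 total_interest=$266.54
After 8 (deposit($500)): balance=$1966.54 total_interest=$266.54
After 9 (month_end (apply 2% monthly interest)): balance=$2005.87 total_interest=$305.87
After 10 (withdraw($50)): balance=$1955.87 total_interest=$305.87
After 11 (deposit($100)): balance=$2055.87 total_interest=$305.87
After 12 (deposit($50)): balance=$2105.87 total_interest=$305.87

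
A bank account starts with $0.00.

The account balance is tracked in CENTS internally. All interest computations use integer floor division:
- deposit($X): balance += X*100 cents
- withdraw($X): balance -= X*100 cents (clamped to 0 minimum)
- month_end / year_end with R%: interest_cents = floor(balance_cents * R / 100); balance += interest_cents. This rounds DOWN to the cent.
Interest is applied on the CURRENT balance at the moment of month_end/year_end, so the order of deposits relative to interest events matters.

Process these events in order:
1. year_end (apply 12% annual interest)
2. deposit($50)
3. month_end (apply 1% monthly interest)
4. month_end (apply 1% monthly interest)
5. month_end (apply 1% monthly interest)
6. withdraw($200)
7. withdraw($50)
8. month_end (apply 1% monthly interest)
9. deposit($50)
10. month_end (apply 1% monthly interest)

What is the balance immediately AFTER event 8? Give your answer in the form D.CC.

After 1 (year_end (apply 12% annual interest)): balance=$0.00 total_interest=$0.00
After 2 (deposit($50)): balance=$50.00 total_interest=$0.00
After 3 (month_end (apply 1% monthly interest)): balance=$50.50 total_interest=$0.50
After 4 (month_end (apply 1% monthly interest)): balance=$51.00 total_interest=$1.00
After 5 (month_end (apply 1% monthly interest)): balance=$51.51 total_interest=$1.51
After 6 (withdraw($200)): balance=$0.00 total_interest=$1.51
After 7 (withdraw($50)): balance=$0.00 total_interest=$1.51
After 8 (month_end (apply 1% monthly interest)): balance=$0.00 total_interest=$1.51

Answer: 0.00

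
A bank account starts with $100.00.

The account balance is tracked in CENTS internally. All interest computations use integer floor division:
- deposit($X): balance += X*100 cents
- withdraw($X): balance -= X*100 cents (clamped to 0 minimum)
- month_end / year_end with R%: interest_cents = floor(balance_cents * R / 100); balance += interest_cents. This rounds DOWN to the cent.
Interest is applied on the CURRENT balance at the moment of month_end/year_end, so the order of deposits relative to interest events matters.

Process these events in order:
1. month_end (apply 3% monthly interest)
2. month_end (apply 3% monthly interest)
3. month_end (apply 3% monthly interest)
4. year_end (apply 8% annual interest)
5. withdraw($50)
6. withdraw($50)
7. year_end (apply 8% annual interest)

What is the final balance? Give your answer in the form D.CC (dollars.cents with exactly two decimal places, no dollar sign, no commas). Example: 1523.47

Answer: 19.45

Derivation:
After 1 (month_end (apply 3% monthly interest)): balance=$103.00 total_interest=$3.00
After 2 (month_end (apply 3% monthly interest)): balance=$106.09 total_interest=$6.09
After 3 (month_end (apply 3% monthly interest)): balance=$109.27 total_interest=$9.27
After 4 (year_end (apply 8% annual interest)): balance=$118.01 total_interest=$18.01
After 5 (withdraw($50)): balance=$68.01 total_interest=$18.01
After 6 (withdraw($50)): balance=$18.01 total_interest=$18.01
After 7 (year_end (apply 8% annual interest)): balance=$19.45 total_interest=$19.45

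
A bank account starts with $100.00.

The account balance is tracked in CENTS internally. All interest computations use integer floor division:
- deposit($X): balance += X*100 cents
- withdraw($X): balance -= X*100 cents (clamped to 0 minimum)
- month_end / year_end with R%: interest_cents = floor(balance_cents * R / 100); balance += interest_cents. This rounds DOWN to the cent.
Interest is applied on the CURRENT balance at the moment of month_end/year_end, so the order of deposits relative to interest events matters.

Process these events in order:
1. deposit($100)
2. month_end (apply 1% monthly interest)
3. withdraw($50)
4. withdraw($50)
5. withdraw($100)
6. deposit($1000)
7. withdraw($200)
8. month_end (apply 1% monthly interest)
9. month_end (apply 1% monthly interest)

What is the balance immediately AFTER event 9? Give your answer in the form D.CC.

After 1 (deposit($100)): balance=$200.00 total_interest=$0.00
After 2 (month_end (apply 1% monthly interest)): balance=$202.00 total_interest=$2.00
After 3 (withdraw($50)): balance=$152.00 total_interest=$2.00
After 4 (withdraw($50)): balance=$102.00 total_interest=$2.00
After 5 (withdraw($100)): balance=$2.00 total_interest=$2.00
After 6 (deposit($1000)): balance=$1002.00 total_interest=$2.00
After 7 (withdraw($200)): balance=$802.00 total_interest=$2.00
After 8 (month_end (apply 1% monthly interest)): balance=$810.02 total_interest=$10.02
After 9 (month_end (apply 1% monthly interest)): balance=$818.12 total_interest=$18.12

Answer: 818.12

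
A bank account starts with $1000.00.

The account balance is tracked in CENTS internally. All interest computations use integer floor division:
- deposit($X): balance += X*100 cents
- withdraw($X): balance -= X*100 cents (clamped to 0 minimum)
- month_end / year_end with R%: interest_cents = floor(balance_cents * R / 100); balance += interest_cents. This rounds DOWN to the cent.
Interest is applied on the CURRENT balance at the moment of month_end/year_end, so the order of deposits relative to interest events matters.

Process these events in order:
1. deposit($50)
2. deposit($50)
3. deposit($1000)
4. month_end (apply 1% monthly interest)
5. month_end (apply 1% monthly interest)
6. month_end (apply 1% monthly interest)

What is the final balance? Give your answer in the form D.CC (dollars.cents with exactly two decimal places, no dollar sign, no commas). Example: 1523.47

After 1 (deposit($50)): balance=$1050.00 total_interest=$0.00
After 2 (deposit($50)): balance=$1100.00 total_interest=$0.00
After 3 (deposit($1000)): balance=$2100.00 total_interest=$0.00
After 4 (month_end (apply 1% monthly interest)): balance=$2121.00 total_interest=$21.00
After 5 (month_end (apply 1% monthly interest)): balance=$2142.21 total_interest=$42.21
After 6 (month_end (apply 1% monthly interest)): balance=$2163.63 total_interest=$63.63

Answer: 2163.63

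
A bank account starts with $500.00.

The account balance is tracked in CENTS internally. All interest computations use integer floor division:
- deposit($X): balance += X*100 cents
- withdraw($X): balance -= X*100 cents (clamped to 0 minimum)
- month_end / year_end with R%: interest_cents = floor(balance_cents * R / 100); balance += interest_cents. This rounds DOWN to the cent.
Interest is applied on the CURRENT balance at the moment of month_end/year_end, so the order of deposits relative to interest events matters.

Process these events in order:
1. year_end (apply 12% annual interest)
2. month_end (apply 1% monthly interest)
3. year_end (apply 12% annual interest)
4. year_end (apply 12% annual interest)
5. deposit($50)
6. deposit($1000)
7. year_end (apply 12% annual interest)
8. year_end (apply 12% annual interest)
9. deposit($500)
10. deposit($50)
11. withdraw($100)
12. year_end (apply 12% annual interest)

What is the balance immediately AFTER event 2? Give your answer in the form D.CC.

Answer: 565.60

Derivation:
After 1 (year_end (apply 12% annual interest)): balance=$560.00 total_interest=$60.00
After 2 (month_end (apply 1% monthly interest)): balance=$565.60 total_interest=$65.60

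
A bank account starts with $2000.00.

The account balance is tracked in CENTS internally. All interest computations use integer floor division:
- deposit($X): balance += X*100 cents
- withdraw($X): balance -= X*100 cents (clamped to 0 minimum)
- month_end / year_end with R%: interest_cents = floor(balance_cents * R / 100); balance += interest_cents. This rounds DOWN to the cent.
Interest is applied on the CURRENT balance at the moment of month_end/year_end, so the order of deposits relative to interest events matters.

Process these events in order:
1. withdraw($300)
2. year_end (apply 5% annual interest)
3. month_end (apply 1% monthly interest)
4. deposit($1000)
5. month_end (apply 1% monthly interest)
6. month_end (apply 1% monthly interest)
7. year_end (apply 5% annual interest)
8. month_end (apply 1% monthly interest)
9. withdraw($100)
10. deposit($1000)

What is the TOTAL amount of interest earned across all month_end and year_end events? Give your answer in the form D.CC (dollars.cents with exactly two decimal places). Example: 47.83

Answer: 332.14

Derivation:
After 1 (withdraw($300)): balance=$1700.00 total_interest=$0.00
After 2 (year_end (apply 5% annual interest)): balance=$1785.00 total_interest=$85.00
After 3 (month_end (apply 1% monthly interest)): balance=$1802.85 total_interest=$102.85
After 4 (deposit($1000)): balance=$2802.85 total_interest=$102.85
After 5 (month_end (apply 1% monthly interest)): balance=$2830.87 total_interest=$130.87
After 6 (month_end (apply 1% monthly interest)): balance=$2859.17 total_interest=$159.17
After 7 (year_end (apply 5% annual interest)): balance=$3002.12 total_interest=$302.12
After 8 (month_end (apply 1% monthly interest)): balance=$3032.14 total_interest=$332.14
After 9 (withdraw($100)): balance=$2932.14 total_interest=$332.14
After 10 (deposit($1000)): balance=$3932.14 total_interest=$332.14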